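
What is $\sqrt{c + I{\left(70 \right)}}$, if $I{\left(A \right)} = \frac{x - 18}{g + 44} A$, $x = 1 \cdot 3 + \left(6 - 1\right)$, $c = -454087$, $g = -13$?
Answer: $\frac{i \sqrt{436399307}}{31} \approx 673.88 i$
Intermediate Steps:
$x = 8$ ($x = 3 + 5 = 8$)
$I{\left(A \right)} = - \frac{10 A}{31}$ ($I{\left(A \right)} = \frac{8 - 18}{-13 + 44} A = - \frac{10}{31} A = \left(-10\right) \frac{1}{31} A = - \frac{10 A}{31}$)
$\sqrt{c + I{\left(70 \right)}} = \sqrt{-454087 - \frac{700}{31}} = \sqrt{- \frac{14077397}{31}} = \frac{i \sqrt{436399307}}{31}$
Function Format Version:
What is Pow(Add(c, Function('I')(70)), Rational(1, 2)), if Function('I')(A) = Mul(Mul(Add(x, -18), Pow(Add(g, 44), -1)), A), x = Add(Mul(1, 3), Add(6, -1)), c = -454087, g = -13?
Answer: Mul(Rational(1, 31), I, Pow(436399307, Rational(1, 2))) ≈ Mul(673.88, I)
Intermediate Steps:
x = 8 (x = Add(3, 5) = 8)
Function('I')(A) = Mul(Rational(-10, 31), A) (Function('I')(A) = Mul(Mul(Add(8, -18), Pow(Add(-13, 44), -1)), A) = Mul(Mul(-10, Pow(31, -1)), A) = Mul(Mul(-10, Rational(1, 31)), A) = Mul(Rational(-10, 31), A))
Pow(Add(c, Function('I')(70)), Rational(1, 2)) = Pow(Add(-454087, Mul(Rational(-10, 31), 70)), Rational(1, 2)) = Pow(Add(-454087, Rational(-700, 31)), Rational(1, 2)) = Pow(Rational(-14077397, 31), Rational(1, 2)) = Mul(Rational(1, 31), I, Pow(436399307, Rational(1, 2)))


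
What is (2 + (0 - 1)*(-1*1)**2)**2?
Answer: 1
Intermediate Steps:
(2 + (0 - 1)*(-1*1)**2)**2 = (2 - 1*(-1)**2)**2 = (2 - 1*1)**2 = (2 - 1)**2 = 1**2 = 1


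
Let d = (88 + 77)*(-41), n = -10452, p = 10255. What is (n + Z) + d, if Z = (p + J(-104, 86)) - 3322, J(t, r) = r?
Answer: -10198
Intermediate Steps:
d = -6765 (d = 165*(-41) = -6765)
Z = 7019 (Z = (10255 + 86) - 3322 = 10341 - 3322 = 7019)
(n + Z) + d = (-10452 + 7019) - 6765 = -3433 - 6765 = -10198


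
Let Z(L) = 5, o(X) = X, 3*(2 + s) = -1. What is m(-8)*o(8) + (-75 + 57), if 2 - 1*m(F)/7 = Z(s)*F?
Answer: 2334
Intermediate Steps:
s = -7/3 (s = -2 + (1/3)*(-1) = -2 - 1/3 = -7/3 ≈ -2.3333)
m(F) = 14 - 35*F
m(-8)*o(8) + (-75 + 57) = (14 - 35*(-8))*8 + (-75 + 57) = (14 + 280)*8 - 18 = 294*8 - 18 = 2352 - 18 = 2334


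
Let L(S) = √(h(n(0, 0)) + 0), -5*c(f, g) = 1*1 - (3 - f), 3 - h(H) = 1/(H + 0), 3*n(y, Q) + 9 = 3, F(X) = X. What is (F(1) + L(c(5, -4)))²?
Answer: 9/2 + √14 ≈ 8.2417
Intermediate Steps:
n(y, Q) = -2 (n(y, Q) = -3 + (⅓)*3 = -3 + 1 = -2)
h(H) = 3 - 1/H (h(H) = 3 - 1/(H + 0) = 3 - 1/H)
c(f, g) = ⅖ - f/5 (c(f, g) = -(1*1 - (3 - f))/5 = -(1 + (-3 + f))/5 = -(-2 + f)/5 = ⅖ - f/5)
L(S) = √14/2 (L(S) = √((3 - 1/(-2)) + 0) = √((3 - 1*(-½)) + 0) = √((3 + ½) + 0) = √(7/2 + 0) = √(7/2) = √14/2)
(F(1) + L(c(5, -4)))² = (1 + √14/2)²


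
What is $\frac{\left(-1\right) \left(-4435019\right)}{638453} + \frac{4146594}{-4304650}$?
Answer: $\frac{8221899579634}{1374158353225} \approx 5.9832$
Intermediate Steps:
$\frac{\left(-1\right) \left(-4435019\right)}{638453} + \frac{4146594}{-4304650} = 4435019 \cdot \frac{1}{638453} + 4146594 \left(- \frac{1}{4304650}\right) = \frac{4435019}{638453} - \frac{2073297}{2152325} = \frac{8221899579634}{1374158353225}$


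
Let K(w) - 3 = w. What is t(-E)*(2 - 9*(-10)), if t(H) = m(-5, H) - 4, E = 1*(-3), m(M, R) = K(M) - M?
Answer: -92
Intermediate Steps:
K(w) = 3 + w
m(M, R) = 3 (m(M, R) = (3 + M) - M = 3)
E = -3
t(H) = -1 (t(H) = 3 - 4 = -1)
t(-E)*(2 - 9*(-10)) = -(2 - 9*(-10)) = -(2 + 90) = -1*92 = -92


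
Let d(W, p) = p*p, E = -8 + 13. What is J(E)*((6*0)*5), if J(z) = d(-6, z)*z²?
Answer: 0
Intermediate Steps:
E = 5
d(W, p) = p²
J(z) = z⁴ (J(z) = z²*z² = z⁴)
J(E)*((6*0)*5) = 5⁴*((6*0)*5) = 625*(0*5) = 625*0 = 0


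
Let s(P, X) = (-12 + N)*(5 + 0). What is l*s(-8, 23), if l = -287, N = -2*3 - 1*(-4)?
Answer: 20090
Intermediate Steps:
N = -2 (N = -6 + 4 = -2)
s(P, X) = -70 (s(P, X) = (-12 - 2)*(5 + 0) = -14*5 = -70)
l*s(-8, 23) = -287*(-70) = 20090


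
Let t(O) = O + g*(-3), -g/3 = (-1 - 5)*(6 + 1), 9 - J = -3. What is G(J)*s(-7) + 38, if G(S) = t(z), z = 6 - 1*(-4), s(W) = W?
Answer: 2614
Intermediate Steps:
J = 12 (J = 9 - 1*(-3) = 9 + 3 = 12)
g = 126 (g = -3*(-1 - 5)*(6 + 1) = -(-18)*7 = -3*(-42) = 126)
z = 10 (z = 6 + 4 = 10)
t(O) = -378 + O (t(O) = O + 126*(-3) = O - 378 = -378 + O)
G(S) = -368 (G(S) = -378 + 10 = -368)
G(J)*s(-7) + 38 = -368*(-7) + 38 = 2576 + 38 = 2614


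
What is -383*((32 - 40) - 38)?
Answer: 17618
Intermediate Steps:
-383*((32 - 40) - 38) = -383*(-8 - 38) = -383*(-46) = 17618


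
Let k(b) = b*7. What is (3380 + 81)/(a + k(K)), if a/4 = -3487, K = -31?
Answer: -3461/14165 ≈ -0.24433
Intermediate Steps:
k(b) = 7*b
a = -13948 (a = 4*(-3487) = -13948)
(3380 + 81)/(a + k(K)) = (3380 + 81)/(-13948 + 7*(-31)) = 3461/(-13948 - 217) = 3461/(-14165) = 3461*(-1/14165) = -3461/14165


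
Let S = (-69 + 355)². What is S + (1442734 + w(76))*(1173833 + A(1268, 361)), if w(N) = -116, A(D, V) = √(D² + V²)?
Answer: 1693392696590 + 1442618*√1738145 ≈ 1.6953e+12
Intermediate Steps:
S = 81796 (S = 286² = 81796)
S + (1442734 + w(76))*(1173833 + A(1268, 361)) = 81796 + (1442734 - 116)*(1173833 + √(1268² + 361²)) = 81796 + 1442618*(1173833 + √(1607824 + 130321)) = 81796 + 1442618*(1173833 + √1738145) = 81796 + (1693392614794 + 1442618*√1738145) = 1693392696590 + 1442618*√1738145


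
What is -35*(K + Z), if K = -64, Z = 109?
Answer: -1575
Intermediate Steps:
-35*(K + Z) = -35*(-64 + 109) = -35*45 = -1575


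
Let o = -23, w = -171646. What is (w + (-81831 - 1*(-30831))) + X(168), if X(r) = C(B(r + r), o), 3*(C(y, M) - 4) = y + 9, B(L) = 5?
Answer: -667912/3 ≈ -2.2264e+5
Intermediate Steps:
C(y, M) = 7 + y/3 (C(y, M) = 4 + (y + 9)/3 = 4 + (9 + y)/3 = 4 + (3 + y/3) = 7 + y/3)
X(r) = 26/3 (X(r) = 7 + (⅓)*5 = 7 + 5/3 = 26/3)
(w + (-81831 - 1*(-30831))) + X(168) = (-171646 + (-81831 - 1*(-30831))) + 26/3 = (-171646 + (-81831 + 30831)) + 26/3 = (-171646 - 51000) + 26/3 = -222646 + 26/3 = -667912/3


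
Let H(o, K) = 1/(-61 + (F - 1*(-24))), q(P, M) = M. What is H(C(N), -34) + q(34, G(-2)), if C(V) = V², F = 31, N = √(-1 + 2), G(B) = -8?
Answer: -49/6 ≈ -8.1667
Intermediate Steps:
N = 1 (N = √1 = 1)
H(o, K) = -⅙ (H(o, K) = 1/(-61 + (31 - 1*(-24))) = 1/(-61 + (31 + 24)) = 1/(-61 + 55) = 1/(-6) = -⅙)
H(C(N), -34) + q(34, G(-2)) = -⅙ - 8 = -49/6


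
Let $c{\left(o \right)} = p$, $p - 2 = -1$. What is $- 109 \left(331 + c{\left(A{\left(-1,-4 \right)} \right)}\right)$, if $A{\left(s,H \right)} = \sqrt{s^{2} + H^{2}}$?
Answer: $-36188$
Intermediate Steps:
$p = 1$ ($p = 2 - 1 = 1$)
$A{\left(s,H \right)} = \sqrt{H^{2} + s^{2}}$
$c{\left(o \right)} = 1$
$- 109 \left(331 + c{\left(A{\left(-1,-4 \right)} \right)}\right) = - 109 \left(331 + 1\right) = \left(-109\right) 332 = -36188$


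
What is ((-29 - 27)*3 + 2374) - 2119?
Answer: 87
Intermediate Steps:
((-29 - 27)*3 + 2374) - 2119 = (-56*3 + 2374) - 2119 = (-168 + 2374) - 2119 = 2206 - 2119 = 87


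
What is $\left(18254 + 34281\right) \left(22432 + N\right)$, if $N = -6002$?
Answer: $863150050$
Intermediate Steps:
$\left(18254 + 34281\right) \left(22432 + N\right) = \left(18254 + 34281\right) \left(22432 - 6002\right) = 52535 \cdot 16430 = 863150050$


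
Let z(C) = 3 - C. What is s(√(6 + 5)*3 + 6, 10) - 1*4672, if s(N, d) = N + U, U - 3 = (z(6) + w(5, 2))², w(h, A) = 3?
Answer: -4663 + 3*√11 ≈ -4653.0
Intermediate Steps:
U = 3 (U = 3 + ((3 - 1*6) + 3)² = 3 + ((3 - 6) + 3)² = 3 + (-3 + 3)² = 3 + 0² = 3 + 0 = 3)
s(N, d) = 3 + N (s(N, d) = N + 3 = 3 + N)
s(√(6 + 5)*3 + 6, 10) - 1*4672 = (3 + (√(6 + 5)*3 + 6)) - 1*4672 = (3 + (√11*3 + 6)) - 4672 = (3 + (3*√11 + 6)) - 4672 = (3 + (6 + 3*√11)) - 4672 = (9 + 3*√11) - 4672 = -4663 + 3*√11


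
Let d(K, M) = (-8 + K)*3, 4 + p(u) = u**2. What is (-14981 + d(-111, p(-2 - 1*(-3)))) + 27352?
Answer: 12014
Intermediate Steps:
p(u) = -4 + u**2
d(K, M) = -24 + 3*K
(-14981 + d(-111, p(-2 - 1*(-3)))) + 27352 = (-14981 + (-24 + 3*(-111))) + 27352 = (-14981 + (-24 - 333)) + 27352 = (-14981 - 357) + 27352 = -15338 + 27352 = 12014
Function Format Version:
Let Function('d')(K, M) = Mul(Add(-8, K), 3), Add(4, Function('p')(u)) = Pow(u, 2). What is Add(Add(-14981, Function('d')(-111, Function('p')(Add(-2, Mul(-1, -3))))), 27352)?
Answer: 12014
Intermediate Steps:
Function('p')(u) = Add(-4, Pow(u, 2))
Function('d')(K, M) = Add(-24, Mul(3, K))
Add(Add(-14981, Function('d')(-111, Function('p')(Add(-2, Mul(-1, -3))))), 27352) = Add(Add(-14981, Add(-24, Mul(3, -111))), 27352) = Add(Add(-14981, Add(-24, -333)), 27352) = Add(Add(-14981, -357), 27352) = Add(-15338, 27352) = 12014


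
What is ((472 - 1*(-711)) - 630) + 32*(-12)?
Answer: 169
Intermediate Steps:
((472 - 1*(-711)) - 630) + 32*(-12) = ((472 + 711) - 630) - 384 = (1183 - 630) - 384 = 553 - 384 = 169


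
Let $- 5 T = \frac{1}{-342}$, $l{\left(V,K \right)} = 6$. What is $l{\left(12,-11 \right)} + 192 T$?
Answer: $\frac{1742}{285} \approx 6.1123$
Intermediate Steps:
$T = \frac{1}{1710}$ ($T = - \frac{1}{5 \left(-342\right)} = \left(- \frac{1}{5}\right) \left(- \frac{1}{342}\right) = \frac{1}{1710} \approx 0.0005848$)
$l{\left(12,-11 \right)} + 192 T = 6 + 192 \cdot \frac{1}{1710} = 6 + \frac{32}{285} = \frac{1742}{285}$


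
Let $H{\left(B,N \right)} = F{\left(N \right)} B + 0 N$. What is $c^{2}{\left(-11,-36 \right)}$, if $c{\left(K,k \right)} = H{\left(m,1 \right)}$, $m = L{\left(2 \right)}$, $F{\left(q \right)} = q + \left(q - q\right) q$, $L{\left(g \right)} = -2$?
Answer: $4$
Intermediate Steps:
$F{\left(q \right)} = q$ ($F{\left(q \right)} = q + 0 q = q + 0 = q$)
$m = -2$
$H{\left(B,N \right)} = B N$ ($H{\left(B,N \right)} = N B + 0 N = B N + 0 = B N$)
$c{\left(K,k \right)} = -2$ ($c{\left(K,k \right)} = \left(-2\right) 1 = -2$)
$c^{2}{\left(-11,-36 \right)} = \left(-2\right)^{2} = 4$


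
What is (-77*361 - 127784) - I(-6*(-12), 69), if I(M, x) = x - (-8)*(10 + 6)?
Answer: -155778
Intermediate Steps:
I(M, x) = 128 + x (I(M, x) = x - (-8)*16 = x - 1*(-128) = x + 128 = 128 + x)
(-77*361 - 127784) - I(-6*(-12), 69) = (-77*361 - 127784) - (128 + 69) = (-27797 - 127784) - 1*197 = -155581 - 197 = -155778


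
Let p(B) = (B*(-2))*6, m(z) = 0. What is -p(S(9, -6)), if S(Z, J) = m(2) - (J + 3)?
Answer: 36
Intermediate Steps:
S(Z, J) = -3 - J (S(Z, J) = 0 - (J + 3) = 0 - (3 + J) = 0 + (-3 - J) = -3 - J)
p(B) = -12*B (p(B) = -2*B*6 = -12*B)
-p(S(9, -6)) = -(-12)*(-3 - 1*(-6)) = -(-12)*(-3 + 6) = -(-12)*3 = -1*(-36) = 36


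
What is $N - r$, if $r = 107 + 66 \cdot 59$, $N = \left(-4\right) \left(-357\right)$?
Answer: $-2573$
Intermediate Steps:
$N = 1428$
$r = 4001$ ($r = 107 + 3894 = 4001$)
$N - r = 1428 - 4001 = -2573$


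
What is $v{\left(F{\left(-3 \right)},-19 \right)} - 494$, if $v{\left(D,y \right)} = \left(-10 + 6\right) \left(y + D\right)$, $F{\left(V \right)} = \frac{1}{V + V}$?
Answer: $- \frac{1252}{3} \approx -417.33$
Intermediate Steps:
$F{\left(V \right)} = \frac{1}{2 V}$
$v{\left(D,y \right)} = - 4 D - 4 y$ ($v{\left(D,y \right)} = - 4 \left(D + y\right) = - 4 D - 4 y$)
$v{\left(F{\left(-3 \right)},-19 \right)} - 494 = \left(- 4 \frac{1}{2 \left(-3\right)} - -76\right) - 494 = \left(- 4 \cdot \frac{1}{2} \left(- \frac{1}{3}\right) + 76\right) - 494 = \left(\left(-4\right) \left(- \frac{1}{6}\right) + 76\right) - 494 = \left(\frac{2}{3} + 76\right) - 494 = \frac{230}{3} - 494 = - \frac{1252}{3}$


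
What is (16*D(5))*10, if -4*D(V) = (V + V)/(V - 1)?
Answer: -100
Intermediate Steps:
D(V) = -V/(2*(-1 + V)) (D(V) = -(V + V)/(4*(V - 1)) = -2*V/(4*(-1 + V)) = -V/(2*(-1 + V)))
(16*D(5))*10 = (16*(-1*5/(-2 + 2*5)))*10 = (16*(-1*5/(-2 + 10)))*10 = (16*(-1*5/8))*10 = (16*(-1*5*⅛))*10 = (16*(-5/8))*10 = -10*10 = -100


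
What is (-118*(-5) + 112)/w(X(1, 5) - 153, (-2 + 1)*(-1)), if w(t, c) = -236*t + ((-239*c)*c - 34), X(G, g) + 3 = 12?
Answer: 234/11237 ≈ 0.020824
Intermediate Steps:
X(G, g) = 9 (X(G, g) = -3 + 12 = 9)
w(t, c) = -34 - 239*c² - 236*t (w(t, c) = -236*t + (-239*c² - 34) = -236*t + (-34 - 239*c²) = -34 - 239*c² - 236*t)
(-118*(-5) + 112)/w(X(1, 5) - 153, (-2 + 1)*(-1)) = (-118*(-5) + 112)/(-34 - 239*(-2 + 1)² - 236*(9 - 153)) = (590 + 112)/(-34 - 239*(-1*(-1))² - 236*(-144)) = 702/(-34 - 239*1² + 33984) = 702/(-34 - 239*1 + 33984) = 702/(-34 - 239 + 33984) = 702/33711 = 702*(1/33711) = 234/11237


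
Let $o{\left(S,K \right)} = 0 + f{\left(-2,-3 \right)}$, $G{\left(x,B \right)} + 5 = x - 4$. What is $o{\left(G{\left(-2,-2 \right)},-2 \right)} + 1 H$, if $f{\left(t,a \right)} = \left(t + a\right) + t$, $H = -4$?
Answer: $-11$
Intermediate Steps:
$G{\left(x,B \right)} = -9 + x$ ($G{\left(x,B \right)} = -5 + \left(x - 4\right) = -5 + \left(-4 + x\right) = -9 + x$)
$f{\left(t,a \right)} = a + 2 t$ ($f{\left(t,a \right)} = \left(a + t\right) + t = a + 2 t$)
$o{\left(S,K \right)} = -7$ ($o{\left(S,K \right)} = 0 + \left(-3 + 2 \left(-2\right)\right) = 0 - 7 = -7$)
$o{\left(G{\left(-2,-2 \right)},-2 \right)} + 1 H = -7 + 1 \left(-4\right) = -7 - 4 = -11$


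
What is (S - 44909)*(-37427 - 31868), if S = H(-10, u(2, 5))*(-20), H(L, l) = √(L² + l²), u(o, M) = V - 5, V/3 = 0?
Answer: 3111969155 + 6929500*√5 ≈ 3.1275e+9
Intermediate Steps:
V = 0 (V = 3*0 = 0)
u(o, M) = -5 (u(o, M) = 0 - 5 = -5)
S = -100*√5 (S = √((-10)² + (-5)²)*(-20) = √(100 + 25)*(-20) = √125*(-20) = (5*√5)*(-20) = -100*√5 ≈ -223.61)
(S - 44909)*(-37427 - 31868) = (-100*√5 - 44909)*(-37427 - 31868) = (-44909 - 100*√5)*(-69295) = 3111969155 + 6929500*√5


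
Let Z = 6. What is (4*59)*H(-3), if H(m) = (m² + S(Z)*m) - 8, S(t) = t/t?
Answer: -472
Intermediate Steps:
S(t) = 1
H(m) = -8 + m + m² (H(m) = (m² + 1*m) - 8 = (m² + m) - 8 = (m + m²) - 8 = -8 + m + m²)
(4*59)*H(-3) = (4*59)*(-8 - 3 + (-3)²) = 236*(-8 - 3 + 9) = 236*(-2) = -472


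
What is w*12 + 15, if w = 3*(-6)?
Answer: -201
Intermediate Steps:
w = -18
w*12 + 15 = -18*12 + 15 = -216 + 15 = -201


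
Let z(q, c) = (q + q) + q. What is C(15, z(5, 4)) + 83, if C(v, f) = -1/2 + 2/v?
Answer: 2479/30 ≈ 82.633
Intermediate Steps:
z(q, c) = 3*q (z(q, c) = 2*q + q = 3*q)
C(v, f) = -½ + 2/v (C(v, f) = -1*½ + 2/v = -½ + 2/v)
C(15, z(5, 4)) + 83 = (½)*(4 - 1*15)/15 + 83 = (½)*(1/15)*(4 - 15) + 83 = (½)*(1/15)*(-11) + 83 = -11/30 + 83 = 2479/30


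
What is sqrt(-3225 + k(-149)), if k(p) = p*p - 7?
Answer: sqrt(18969) ≈ 137.73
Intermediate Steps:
k(p) = -7 + p**2 (k(p) = p**2 - 7 = -7 + p**2)
sqrt(-3225 + k(-149)) = sqrt(-3225 + (-7 + (-149)**2)) = sqrt(-3225 + (-7 + 22201)) = sqrt(-3225 + 22194) = sqrt(18969)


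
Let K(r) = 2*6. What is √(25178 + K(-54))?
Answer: √25190 ≈ 158.71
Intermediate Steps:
K(r) = 12
√(25178 + K(-54)) = √(25178 + 12) = √25190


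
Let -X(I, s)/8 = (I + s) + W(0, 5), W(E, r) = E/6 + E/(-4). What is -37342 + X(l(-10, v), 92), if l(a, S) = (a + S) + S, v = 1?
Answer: -38014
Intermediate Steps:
W(E, r) = -E/12 (W(E, r) = E*(⅙) + E*(-¼) = E/6 - E/4 = -E/12)
l(a, S) = a + 2*S (l(a, S) = (S + a) + S = a + 2*S)
X(I, s) = -8*I - 8*s (X(I, s) = -8*((I + s) - 1/12*0) = -8*((I + s) + 0) = -8*(I + s) = -8*I - 8*s)
-37342 + X(l(-10, v), 92) = -37342 + (-8*(-10 + 2*1) - 8*92) = -37342 + (-8*(-10 + 2) - 736) = -37342 + (-8*(-8) - 736) = -37342 + (64 - 736) = -37342 - 672 = -38014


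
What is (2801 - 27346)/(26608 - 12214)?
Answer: -24545/14394 ≈ -1.7052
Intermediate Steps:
(2801 - 27346)/(26608 - 12214) = -24545/14394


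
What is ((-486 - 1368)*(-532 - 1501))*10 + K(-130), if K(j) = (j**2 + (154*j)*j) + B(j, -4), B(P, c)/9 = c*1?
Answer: 40311284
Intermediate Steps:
B(P, c) = 9*c (B(P, c) = 9*(c*1) = 9*c)
K(j) = -36 + 155*j**2 (K(j) = (j**2 + (154*j)*j) + 9*(-4) = (j**2 + 154*j**2) - 36 = 155*j**2 - 36 = -36 + 155*j**2)
((-486 - 1368)*(-532 - 1501))*10 + K(-130) = ((-486 - 1368)*(-532 - 1501))*10 + (-36 + 155*(-130)**2) = -1854*(-2033)*10 + (-36 + 155*16900) = 3769182*10 + (-36 + 2619500) = 37691820 + 2619464 = 40311284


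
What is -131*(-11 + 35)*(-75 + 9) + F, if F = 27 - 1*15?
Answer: 207516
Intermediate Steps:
F = 12 (F = 27 - 15 = 12)
-131*(-11 + 35)*(-75 + 9) + F = -131*(-11 + 35)*(-75 + 9) + 12 = -3144*(-66) + 12 = -131*(-1584) + 12 = 207504 + 12 = 207516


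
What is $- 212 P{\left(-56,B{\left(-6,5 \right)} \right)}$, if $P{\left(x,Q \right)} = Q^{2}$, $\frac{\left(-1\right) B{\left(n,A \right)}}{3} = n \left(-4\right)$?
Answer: $-1099008$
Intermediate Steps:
$B{\left(n,A \right)} = 12 n$ ($B{\left(n,A \right)} = - 3 n \left(-4\right) = - 3 \left(- 4 n\right) = 12 n$)
$- 212 P{\left(-56,B{\left(-6,5 \right)} \right)} = - 212 \left(12 \left(-6\right)\right)^{2} = - 212 \left(-72\right)^{2} = \left(-212\right) 5184 = -1099008$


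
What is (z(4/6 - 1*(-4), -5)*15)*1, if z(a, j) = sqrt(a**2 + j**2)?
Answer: 5*sqrt(421) ≈ 102.59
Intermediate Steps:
(z(4/6 - 1*(-4), -5)*15)*1 = (sqrt((4/6 - 1*(-4))**2 + (-5)**2)*15)*1 = (sqrt((4*(1/6) + 4)**2 + 25)*15)*1 = (sqrt((2/3 + 4)**2 + 25)*15)*1 = (sqrt((14/3)**2 + 25)*15)*1 = (sqrt(196/9 + 25)*15)*1 = (sqrt(421/9)*15)*1 = ((sqrt(421)/3)*15)*1 = (5*sqrt(421))*1 = 5*sqrt(421)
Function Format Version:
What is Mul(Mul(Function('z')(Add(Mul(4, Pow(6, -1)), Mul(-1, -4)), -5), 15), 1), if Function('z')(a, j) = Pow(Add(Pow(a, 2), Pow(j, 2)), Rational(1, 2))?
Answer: Mul(5, Pow(421, Rational(1, 2))) ≈ 102.59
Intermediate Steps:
Mul(Mul(Function('z')(Add(Mul(4, Pow(6, -1)), Mul(-1, -4)), -5), 15), 1) = Mul(Mul(Pow(Add(Pow(Add(Mul(4, Pow(6, -1)), Mul(-1, -4)), 2), Pow(-5, 2)), Rational(1, 2)), 15), 1) = Mul(Mul(Pow(Add(Pow(Add(Mul(4, Rational(1, 6)), 4), 2), 25), Rational(1, 2)), 15), 1) = Mul(Mul(Pow(Add(Pow(Add(Rational(2, 3), 4), 2), 25), Rational(1, 2)), 15), 1) = Mul(Mul(Pow(Add(Pow(Rational(14, 3), 2), 25), Rational(1, 2)), 15), 1) = Mul(Mul(Pow(Add(Rational(196, 9), 25), Rational(1, 2)), 15), 1) = Mul(Mul(Pow(Rational(421, 9), Rational(1, 2)), 15), 1) = Mul(Mul(Mul(Rational(1, 3), Pow(421, Rational(1, 2))), 15), 1) = Mul(Mul(5, Pow(421, Rational(1, 2))), 1) = Mul(5, Pow(421, Rational(1, 2)))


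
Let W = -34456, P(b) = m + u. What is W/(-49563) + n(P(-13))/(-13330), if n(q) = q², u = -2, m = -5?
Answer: 456869893/660674790 ≈ 0.69152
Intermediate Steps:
P(b) = -7 (P(b) = -5 - 2 = -7)
W/(-49563) + n(P(-13))/(-13330) = -34456/(-49563) + (-7)²/(-13330) = -34456*(-1/49563) + 49*(-1/13330) = 34456/49563 - 49/13330 = 456869893/660674790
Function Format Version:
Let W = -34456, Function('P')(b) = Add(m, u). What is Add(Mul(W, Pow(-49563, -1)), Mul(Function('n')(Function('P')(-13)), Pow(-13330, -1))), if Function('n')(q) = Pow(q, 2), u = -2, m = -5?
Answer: Rational(456869893, 660674790) ≈ 0.69152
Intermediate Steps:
Function('P')(b) = -7 (Function('P')(b) = Add(-5, -2) = -7)
Add(Mul(W, Pow(-49563, -1)), Mul(Function('n')(Function('P')(-13)), Pow(-13330, -1))) = Add(Mul(-34456, Pow(-49563, -1)), Mul(Pow(-7, 2), Pow(-13330, -1))) = Add(Mul(-34456, Rational(-1, 49563)), Mul(49, Rational(-1, 13330))) = Add(Rational(34456, 49563), Rational(-49, 13330)) = Rational(456869893, 660674790)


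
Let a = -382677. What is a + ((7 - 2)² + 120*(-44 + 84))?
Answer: -377852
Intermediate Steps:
a + ((7 - 2)² + 120*(-44 + 84)) = -382677 + ((7 - 2)² + 120*(-44 + 84)) = -382677 + (5² + 120*40) = -382677 + (25 + 4800) = -382677 + 4825 = -377852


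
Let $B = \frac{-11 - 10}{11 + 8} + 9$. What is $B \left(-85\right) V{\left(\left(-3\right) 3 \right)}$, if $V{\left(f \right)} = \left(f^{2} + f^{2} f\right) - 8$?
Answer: $\frac{8364000}{19} \approx 4.4021 \cdot 10^{5}$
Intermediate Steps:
$V{\left(f \right)} = -8 + f^{2} + f^{3}$ ($V{\left(f \right)} = \left(f^{2} + f^{3}\right) - 8 = -8 + f^{2} + f^{3}$)
$B = \frac{150}{19}$ ($B = - \frac{21}{19} + 9 = \frac{150}{19} \approx 7.8947$)
$B \left(-85\right) V{\left(\left(-3\right) 3 \right)} = \frac{150}{19} \left(-85\right) \left(-8 + \left(\left(-3\right) 3\right)^{2} + \left(\left(-3\right) 3\right)^{3}\right) = - \frac{12750 \left(-8 + \left(-9\right)^{2} + \left(-9\right)^{3}\right)}{19} = - \frac{12750 \left(-8 + 81 - 729\right)}{19} = \left(- \frac{12750}{19}\right) \left(-656\right) = \frac{8364000}{19}$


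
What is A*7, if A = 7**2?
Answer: 343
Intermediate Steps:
A = 49
A*7 = 49*7 = 343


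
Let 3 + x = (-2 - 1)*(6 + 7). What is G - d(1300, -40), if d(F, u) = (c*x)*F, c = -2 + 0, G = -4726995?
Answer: -4836195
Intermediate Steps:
c = -2
x = -42 (x = -3 + (-2 - 1)*(6 + 7) = -3 - 3*13 = -3 - 39 = -42)
d(F, u) = 84*F (d(F, u) = (-2*(-42))*F = 84*F)
G - d(1300, -40) = -4726995 - 84*1300 = -4726995 - 1*109200 = -4726995 - 109200 = -4836195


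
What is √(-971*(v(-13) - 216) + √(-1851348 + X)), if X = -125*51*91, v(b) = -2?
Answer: √(211678 + I*√2431473) ≈ 460.09 + 1.695*I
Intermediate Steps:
X = -580125 (X = -6375*91 = -580125)
√(-971*(v(-13) - 216) + √(-1851348 + X)) = √(-971*(-2 - 216) + √(-1851348 - 580125)) = √(-971*(-218) + √(-2431473)) = √(211678 + I*√2431473)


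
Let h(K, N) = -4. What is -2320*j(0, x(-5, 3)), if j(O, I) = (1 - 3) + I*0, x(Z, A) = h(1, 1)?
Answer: 4640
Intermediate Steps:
x(Z, A) = -4
j(O, I) = -2 (j(O, I) = -2 + 0 = -2)
-2320*j(0, x(-5, 3)) = -2320*(-2) = 4640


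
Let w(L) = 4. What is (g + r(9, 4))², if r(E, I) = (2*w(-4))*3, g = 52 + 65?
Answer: 19881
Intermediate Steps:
g = 117
r(E, I) = 24 (r(E, I) = (2*4)*3 = 8*3 = 24)
(g + r(9, 4))² = (117 + 24)² = 141² = 19881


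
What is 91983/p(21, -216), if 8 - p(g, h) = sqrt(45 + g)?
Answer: -367932 - 91983*sqrt(66)/2 ≈ -7.4157e+5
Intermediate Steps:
p(g, h) = 8 - sqrt(45 + g)
91983/p(21, -216) = 91983/(8 - sqrt(45 + 21)) = 91983/(8 - sqrt(66))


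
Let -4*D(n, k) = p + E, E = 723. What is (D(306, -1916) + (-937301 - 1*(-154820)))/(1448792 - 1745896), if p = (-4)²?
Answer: 3130663/1188416 ≈ 2.6343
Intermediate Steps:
p = 16
D(n, k) = -739/4 (D(n, k) = -(16 + 723)/4 = -¼*739 = -739/4)
(D(306, -1916) + (-937301 - 1*(-154820)))/(1448792 - 1745896) = (-739/4 + (-937301 - 1*(-154820)))/(1448792 - 1745896) = (-739/4 + (-937301 + 154820))/(-297104) = (-739/4 - 782481)*(-1/297104) = -3130663/4*(-1/297104) = 3130663/1188416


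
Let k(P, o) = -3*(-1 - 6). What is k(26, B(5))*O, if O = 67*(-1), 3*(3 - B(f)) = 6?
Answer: -1407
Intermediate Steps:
B(f) = 1 (B(f) = 3 - 1/3*6 = 3 - 2 = 1)
k(P, o) = 21 (k(P, o) = -3*(-7) = 21)
O = -67
k(26, B(5))*O = 21*(-67) = -1407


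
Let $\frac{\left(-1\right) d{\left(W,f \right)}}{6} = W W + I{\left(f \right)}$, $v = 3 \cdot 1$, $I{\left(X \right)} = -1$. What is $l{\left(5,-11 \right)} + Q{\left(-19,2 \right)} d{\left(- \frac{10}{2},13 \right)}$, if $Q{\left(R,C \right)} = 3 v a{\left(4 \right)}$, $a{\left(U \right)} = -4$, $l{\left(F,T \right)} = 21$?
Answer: $5205$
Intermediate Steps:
$v = 3$
$Q{\left(R,C \right)} = -36$ ($Q{\left(R,C \right)} = 3 \cdot 3 \left(-4\right) = 9 \left(-4\right) = -36$)
$d{\left(W,f \right)} = 6 - 6 W^{2}$ ($d{\left(W,f \right)} = - 6 \left(W W - 1\right) = - 6 \left(W^{2} - 1\right) = - 6 \left(-1 + W^{2}\right) = 6 - 6 W^{2}$)
$l{\left(5,-11 \right)} + Q{\left(-19,2 \right)} d{\left(- \frac{10}{2},13 \right)} = 21 - 36 \left(6 - 6 \left(- \frac{10}{2}\right)^{2}\right) = 21 - 36 \left(6 - 6 \left(\left(-10\right) \frac{1}{2}\right)^{2}\right) = 21 - 36 \left(6 - 6 \left(-5\right)^{2}\right) = 21 - 36 \left(6 - 150\right) = 21 - -5184 = 21 + 5184 = 5205$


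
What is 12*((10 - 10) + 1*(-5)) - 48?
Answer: -108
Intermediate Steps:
12*((10 - 10) + 1*(-5)) - 48 = 12*(0 - 5) - 48 = 12*(-5) - 48 = -60 - 48 = -108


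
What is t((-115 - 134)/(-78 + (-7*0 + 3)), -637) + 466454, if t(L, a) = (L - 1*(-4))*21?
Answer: 11665193/25 ≈ 4.6661e+5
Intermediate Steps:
t(L, a) = 84 + 21*L (t(L, a) = (L + 4)*21 = (4 + L)*21 = 84 + 21*L)
t((-115 - 134)/(-78 + (-7*0 + 3)), -637) + 466454 = (84 + 21*((-115 - 134)/(-78 + (-7*0 + 3)))) + 466454 = (84 + 21*(-249/(-78 + (0 + 3)))) + 466454 = (84 + 21*(-249/(-78 + 3))) + 466454 = (84 + 21*(-249/(-75))) + 466454 = (84 + 21*(-249*(-1/75))) + 466454 = (84 + 21*(83/25)) + 466454 = (84 + 1743/25) + 466454 = 3843/25 + 466454 = 11665193/25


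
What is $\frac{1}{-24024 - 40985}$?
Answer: $- \frac{1}{65009} \approx -1.5382 \cdot 10^{-5}$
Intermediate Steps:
$\frac{1}{-24024 - 40985} = \frac{1}{-65009} = - \frac{1}{65009}$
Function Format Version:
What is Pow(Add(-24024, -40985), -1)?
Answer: Rational(-1, 65009) ≈ -1.5382e-5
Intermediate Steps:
Pow(Add(-24024, -40985), -1) = Pow(-65009, -1) = Rational(-1, 65009)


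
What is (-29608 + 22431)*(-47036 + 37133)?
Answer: 71073831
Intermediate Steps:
(-29608 + 22431)*(-47036 + 37133) = -7177*(-9903) = 71073831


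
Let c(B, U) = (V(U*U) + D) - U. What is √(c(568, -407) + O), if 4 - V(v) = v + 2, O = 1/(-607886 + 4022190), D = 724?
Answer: I*√119865039460743022/853576 ≈ 405.61*I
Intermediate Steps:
O = 1/3414304 ≈ 2.9289e-7
V(v) = 2 - v (V(v) = 4 - (v + 2) = 4 - (2 + v) = 4 + (-2 - v) = 2 - v)
c(B, U) = 726 - U - U² (c(B, U) = ((2 - U*U) + 724) - U = ((2 - U²) + 724) - U = (726 - U²) - U = 726 - U - U²)
√(c(568, -407) + O) = √((726 - 1*(-407) - 1*(-407)²) + 1/3414304) = √((726 + 407 - 1*165649) + 1/3414304) = √((726 + 407 - 165649) + 1/3414304) = √(-164516 + 1/3414304) = √(-561707636863/3414304) = I*√119865039460743022/853576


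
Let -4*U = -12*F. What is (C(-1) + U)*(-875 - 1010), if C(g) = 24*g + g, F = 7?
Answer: 7540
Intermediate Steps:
U = 21 (U = -(-3)*7 = -¼*(-84) = 21)
C(g) = 25*g
(C(-1) + U)*(-875 - 1010) = (25*(-1) + 21)*(-875 - 1010) = (-25 + 21)*(-1885) = -4*(-1885) = 7540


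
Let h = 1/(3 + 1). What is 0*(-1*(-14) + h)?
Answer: 0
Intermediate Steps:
h = ¼ (h = 1/4 = ¼ ≈ 0.25000)
0*(-1*(-14) + h) = 0*(-1*(-14) + ¼) = 0*(14 + ¼) = 0*(57/4) = 0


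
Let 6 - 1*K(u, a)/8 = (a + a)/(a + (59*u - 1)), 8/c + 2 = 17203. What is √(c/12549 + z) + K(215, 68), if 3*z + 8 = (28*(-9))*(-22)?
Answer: 38188/797 + 2*√21495149287633688226/215855349 ≈ 90.872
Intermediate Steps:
c = 8/17201 (c = 8/(-2 + 17203) = 8/17201 ≈ 0.00046509)
z = 5536/3 (z = -8/3 + ((28*(-9))*(-22))/3 = -8/3 + (-252*(-22))/3 = -8/3 + (⅓)*5544 = -8/3 + 1848 = 5536/3 ≈ 1845.3)
K(u, a) = 48 - 16*a/(-1 + a + 59*u) (K(u, a) = 48 - 8*(a + a)/(a + (59*u - 1)) = 48 - 8*2*a/(a + (-1 + 59*u)) = 48 - 8*2*a/(-1 + a + 59*u) = 48 - 16*a/(-1 + a + 59*u))
√(c/12549 + z) + K(215, 68) = √((8/17201)/12549 + 5536/3) + 16*(-3 + 2*68 + 177*215)/(-1 + 68 + 59*215) = √((8/17201)*(1/12549) + 5536/3) + 16*(-3 + 136 + 38055)/(-1 + 68 + 12685) = √(8/215855349 + 5536/3) + 16*38188/12752 = √(398325070696/215855349) + 16*(1/12752)*38188 = 2*√21495149287633688226/215855349 + 38188/797 = 38188/797 + 2*√21495149287633688226/215855349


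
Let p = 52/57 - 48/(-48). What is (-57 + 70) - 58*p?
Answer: -5581/57 ≈ -97.912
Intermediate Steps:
p = 109/57 (p = 52*(1/57) - 48*(-1/48) = 52/57 + 1 = 109/57 ≈ 1.9123)
(-57 + 70) - 58*p = (-57 + 70) - 58*109/57 = 13 - 6322/57 = -5581/57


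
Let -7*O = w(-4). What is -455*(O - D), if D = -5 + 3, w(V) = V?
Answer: -1170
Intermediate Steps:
D = -2
O = 4/7 (O = -⅐*(-4) = 4/7 ≈ 0.57143)
-455*(O - D) = -455*(4/7 - 1*(-2)) = -455*(4/7 + 2) = -455*18/7 = -1170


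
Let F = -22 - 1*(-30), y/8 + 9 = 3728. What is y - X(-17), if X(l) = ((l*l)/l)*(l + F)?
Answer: 29599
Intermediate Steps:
y = 29752 (y = -72 + 8*3728 = -72 + 29824 = 29752)
F = 8 (F = -22 + 30 = 8)
X(l) = l*(8 + l) (X(l) = ((l*l)/l)*(l + 8) = (l**2/l)*(8 + l) = l*(8 + l))
y - X(-17) = 29752 - (-17)*(8 - 17) = 29752 - (-17)*(-9) = 29752 - 1*153 = 29752 - 153 = 29599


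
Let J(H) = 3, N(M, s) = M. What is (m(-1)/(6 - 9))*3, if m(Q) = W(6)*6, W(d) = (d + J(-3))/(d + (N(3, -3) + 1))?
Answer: -27/5 ≈ -5.4000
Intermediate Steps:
W(d) = (3 + d)/(4 + d) (W(d) = (d + 3)/(d + (3 + 1)) = (3 + d)/(d + 4) = (3 + d)/(4 + d))
m(Q) = 27/5 (m(Q) = ((3 + 6)/(4 + 6))*6 = (9/10)*6 = 27/5)
(m(-1)/(6 - 9))*3 = (27/(5*(6 - 9)))*3 = ((27/5)/(-3))*3 = ((27/5)*(-⅓))*3 = -9/5*3 = -27/5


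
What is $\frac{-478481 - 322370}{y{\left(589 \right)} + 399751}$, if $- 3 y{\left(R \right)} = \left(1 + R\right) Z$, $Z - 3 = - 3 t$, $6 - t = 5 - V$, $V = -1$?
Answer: $- \frac{800851}{399161} \approx -2.0063$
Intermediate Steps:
$t = 0$ ($t = 6 - \left(5 - -1\right) = 6 - \left(5 + 1\right) = 6 - 6 = 0$)
$Z = 3$ ($Z = 3 - 0 = 3 + 0 = 3$)
$y{\left(R \right)} = -1 - R$ ($y{\left(R \right)} = - \frac{\left(1 + R\right) 3}{3} = - \frac{3 + 3 R}{3} = -1 - R$)
$\frac{-478481 - 322370}{y{\left(589 \right)} + 399751} = \frac{-478481 - 322370}{\left(-1 - 589\right) + 399751} = - \frac{800851}{\left(-1 - 589\right) + 399751} = - \frac{800851}{-590 + 399751} = - \frac{800851}{399161}$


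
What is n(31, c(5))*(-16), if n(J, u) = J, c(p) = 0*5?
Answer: -496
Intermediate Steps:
c(p) = 0
n(31, c(5))*(-16) = 31*(-16) = -496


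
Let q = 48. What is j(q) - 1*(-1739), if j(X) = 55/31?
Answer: 53964/31 ≈ 1740.8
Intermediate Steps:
j(X) = 55/31 (j(X) = 55*(1/31) = 55/31)
j(q) - 1*(-1739) = 55/31 - 1*(-1739) = 55/31 + 1739 = 53964/31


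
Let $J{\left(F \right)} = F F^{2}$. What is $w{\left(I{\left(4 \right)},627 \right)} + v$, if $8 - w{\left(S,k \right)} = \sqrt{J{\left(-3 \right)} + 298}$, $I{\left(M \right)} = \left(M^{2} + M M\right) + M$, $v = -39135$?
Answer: $-39127 - \sqrt{271} \approx -39143.0$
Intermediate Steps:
$I{\left(M \right)} = M + 2 M^{2}$ ($I{\left(M \right)} = \left(M^{2} + M^{2}\right) + M = 2 M^{2} + M = M + 2 M^{2}$)
$J{\left(F \right)} = F^{3}$
$w{\left(S,k \right)} = 8 - \sqrt{271}$ ($w{\left(S,k \right)} = 8 - \sqrt{\left(-3\right)^{3} + 298} = 8 - \sqrt{-27 + 298} = 8 - \sqrt{271}$)
$w{\left(I{\left(4 \right)},627 \right)} + v = \left(8 - \sqrt{271}\right) - 39135 = -39127 - \sqrt{271}$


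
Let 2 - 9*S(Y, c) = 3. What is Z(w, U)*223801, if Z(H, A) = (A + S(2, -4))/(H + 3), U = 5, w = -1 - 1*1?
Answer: 9847244/9 ≈ 1.0941e+6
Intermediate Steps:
w = -2 (w = -1 - 1 = -2)
S(Y, c) = -⅑ (S(Y, c) = 2/9 - ⅑*3 = 2/9 - ⅓ = -⅑)
Z(H, A) = (-⅑ + A)/(3 + H) (Z(H, A) = (A - ⅑)/(H + 3) = (-⅑ + A)/(3 + H))
Z(w, U)*223801 = ((-⅑ + 5)/(3 - 2))*223801 = ((44/9)/1)*223801 = (1*(44/9))*223801 = (44/9)*223801 = 9847244/9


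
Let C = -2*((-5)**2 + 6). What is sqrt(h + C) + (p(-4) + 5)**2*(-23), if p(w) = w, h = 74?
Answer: -23 + 2*sqrt(3) ≈ -19.536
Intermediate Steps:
C = -62 (C = -2*(25 + 6) = -2*31 = -62)
sqrt(h + C) + (p(-4) + 5)**2*(-23) = sqrt(74 - 62) + (-4 + 5)**2*(-23) = sqrt(12) + 1**2*(-23) = 2*sqrt(3) + 1*(-23) = 2*sqrt(3) - 23 = -23 + 2*sqrt(3)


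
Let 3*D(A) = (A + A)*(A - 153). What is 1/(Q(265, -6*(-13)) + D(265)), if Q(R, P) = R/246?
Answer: 82/1622595 ≈ 5.0536e-5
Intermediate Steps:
Q(R, P) = R/246 (Q(R, P) = R*(1/246) = R/246)
D(A) = 2*A*(-153 + A)/3 (D(A) = ((A + A)*(A - 153))/3 = ((2*A)*(-153 + A))/3 = (2*A*(-153 + A))/3 = 2*A*(-153 + A)/3)
1/(Q(265, -6*(-13)) + D(265)) = 1/((1/246)*265 + (2/3)*265*(-153 + 265)) = 1/(265/246 + (2/3)*265*112) = 1/(265/246 + 59360/3) = 1/(1622595/82) = 82/1622595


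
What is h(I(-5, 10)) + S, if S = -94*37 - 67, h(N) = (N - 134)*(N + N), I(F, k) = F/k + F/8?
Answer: -103711/32 ≈ -3241.0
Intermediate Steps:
I(F, k) = F/8 + F/k (I(F, k) = F/k + F*(⅛) = F/k + F/8 = F/8 + F/k)
h(N) = 2*N*(-134 + N) (h(N) = (-134 + N)*(2*N) = 2*N*(-134 + N))
S = -3545 (S = -3478 - 67 = -3545)
h(I(-5, 10)) + S = 2*((⅛)*(-5) - 5/10)*(-134 + ((⅛)*(-5) - 5/10)) - 3545 = 2*(-5/8 - 5*⅒)*(-134 + (-5/8 - 5*⅒)) - 3545 = 2*(-5/8 - ½)*(-134 + (-5/8 - ½)) - 3545 = 2*(-9/8)*(-134 - 9/8) - 3545 = 2*(-9/8)*(-1081/8) - 3545 = 9729/32 - 3545 = -103711/32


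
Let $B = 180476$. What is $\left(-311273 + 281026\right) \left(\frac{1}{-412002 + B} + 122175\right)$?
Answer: $- \frac{855587483665103}{231526} \approx -3.6954 \cdot 10^{9}$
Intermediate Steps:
$\left(-311273 + 281026\right) \left(\frac{1}{-412002 + B} + 122175\right) = \left(-311273 + 281026\right) \left(\frac{1}{-412002 + 180476} + 122175\right) = - 30247 \left(\frac{1}{-231526} + 122175\right) = - 30247 \left(- \frac{1}{231526} + 122175\right) = \left(-30247\right) \frac{28286689049}{231526} = - \frac{855587483665103}{231526}$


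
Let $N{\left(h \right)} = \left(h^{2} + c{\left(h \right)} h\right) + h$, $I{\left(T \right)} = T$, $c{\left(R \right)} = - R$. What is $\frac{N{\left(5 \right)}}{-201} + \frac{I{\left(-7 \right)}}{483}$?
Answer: $- \frac{182}{4623} \approx -0.039368$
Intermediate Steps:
$N{\left(h \right)} = h$ ($N{\left(h \right)} = \left(h^{2} + - h h\right) + h = \left(h^{2} - h^{2}\right) + h = 0 + h = h$)
$\frac{N{\left(5 \right)}}{-201} + \frac{I{\left(-7 \right)}}{483} = \frac{5}{-201} - \frac{7}{483} = 5 \left(- \frac{1}{201}\right) - \frac{1}{69} = - \frac{5}{201} - \frac{1}{69} = - \frac{182}{4623}$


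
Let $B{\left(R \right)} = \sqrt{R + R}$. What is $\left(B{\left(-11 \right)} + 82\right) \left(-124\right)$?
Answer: $-10168 - 124 i \sqrt{22} \approx -10168.0 - 581.61 i$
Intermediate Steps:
$B{\left(R \right)} = \sqrt{2} \sqrt{R}$ ($B{\left(R \right)} = \sqrt{2 R} = \sqrt{2} \sqrt{R}$)
$\left(B{\left(-11 \right)} + 82\right) \left(-124\right) = \left(\sqrt{2} \sqrt{-11} + 82\right) \left(-124\right) = \left(\sqrt{2} i \sqrt{11} + 82\right) \left(-124\right) = \left(i \sqrt{22} + 82\right) \left(-124\right) = \left(82 + i \sqrt{22}\right) \left(-124\right) = -10168 - 124 i \sqrt{22}$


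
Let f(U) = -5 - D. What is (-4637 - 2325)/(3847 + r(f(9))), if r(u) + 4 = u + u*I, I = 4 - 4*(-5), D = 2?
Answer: -3481/1834 ≈ -1.8980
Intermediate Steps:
f(U) = -7 (f(U) = -5 - 1*2 = -5 - 2 = -7)
I = 24 (I = 4 + 20 = 24)
r(u) = -4 + 25*u (r(u) = -4 + (u + u*24) = -4 + (u + 24*u) = -4 + 25*u)
(-4637 - 2325)/(3847 + r(f(9))) = (-4637 - 2325)/(3847 + (-4 + 25*(-7))) = -6962/(3847 + (-4 - 175)) = -6962/(3847 - 179) = -6962/3668 = -6962*1/3668 = -3481/1834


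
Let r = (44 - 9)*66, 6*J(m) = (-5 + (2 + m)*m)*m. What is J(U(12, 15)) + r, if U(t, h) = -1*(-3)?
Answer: 2315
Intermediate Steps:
U(t, h) = 3
J(m) = m*(-5 + m*(2 + m))/6 (J(m) = ((-5 + (2 + m)*m)*m)/6 = ((-5 + m*(2 + m))*m)/6 = (m*(-5 + m*(2 + m)))/6 = m*(-5 + m*(2 + m))/6)
r = 2310 (r = 35*66 = 2310)
J(U(12, 15)) + r = (⅙)*3*(-5 + 3² + 2*3) + 2310 = (⅙)*3*(-5 + 9 + 6) + 2310 = (⅙)*3*10 + 2310 = 5 + 2310 = 2315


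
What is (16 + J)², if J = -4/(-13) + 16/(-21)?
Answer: 18011536/74529 ≈ 241.67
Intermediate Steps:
J = -124/273 (J = -4*(-1/13) + 16*(-1/21) = 4/13 - 16/21 = -124/273 ≈ -0.45421)
(16 + J)² = (16 - 124/273)² = (4244/273)² = 18011536/74529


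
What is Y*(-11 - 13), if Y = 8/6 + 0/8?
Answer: -32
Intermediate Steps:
Y = 4/3 (Y = 8*(⅙) + 0*(⅛) = 4/3 + 0 = 4/3 ≈ 1.3333)
Y*(-11 - 13) = 4*(-11 - 13)/3 = (4/3)*(-24) = -32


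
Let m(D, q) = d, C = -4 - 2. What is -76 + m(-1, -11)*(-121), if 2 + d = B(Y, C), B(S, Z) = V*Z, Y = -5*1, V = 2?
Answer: 1618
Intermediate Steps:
C = -6
Y = -5
B(S, Z) = 2*Z
d = -14 (d = -2 + 2*(-6) = -2 - 12 = -14)
m(D, q) = -14
-76 + m(-1, -11)*(-121) = -76 - 14*(-121) = -76 + 1694 = 1618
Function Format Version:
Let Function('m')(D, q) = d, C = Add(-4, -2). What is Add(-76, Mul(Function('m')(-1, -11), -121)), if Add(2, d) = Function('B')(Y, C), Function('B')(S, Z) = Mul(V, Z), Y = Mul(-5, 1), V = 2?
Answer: 1618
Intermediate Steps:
C = -6
Y = -5
Function('B')(S, Z) = Mul(2, Z)
d = -14 (d = Add(-2, Mul(2, -6)) = Add(-2, -12) = -14)
Function('m')(D, q) = -14
Add(-76, Mul(Function('m')(-1, -11), -121)) = Add(-76, Mul(-14, -121)) = Add(-76, 1694) = 1618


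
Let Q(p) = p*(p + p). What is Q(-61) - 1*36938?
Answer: -29496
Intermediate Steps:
Q(p) = 2*p² (Q(p) = p*(2*p) = 2*p²)
Q(-61) - 1*36938 = 2*(-61)² - 1*36938 = 2*3721 - 36938 = 7442 - 36938 = -29496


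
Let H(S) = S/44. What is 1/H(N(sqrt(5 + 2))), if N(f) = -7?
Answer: -44/7 ≈ -6.2857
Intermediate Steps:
H(S) = S/44 (H(S) = S*(1/44) = S/44)
1/H(N(sqrt(5 + 2))) = 1/((1/44)*(-7)) = 1/(-7/44) = -44/7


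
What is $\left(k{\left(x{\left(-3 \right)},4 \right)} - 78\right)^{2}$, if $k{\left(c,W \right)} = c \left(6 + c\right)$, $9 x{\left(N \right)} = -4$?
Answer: $\frac{42484324}{6561} \approx 6475.3$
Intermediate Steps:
$x{\left(N \right)} = - \frac{4}{9}$ ($x{\left(N \right)} = \frac{1}{9} \left(-4\right) = - \frac{4}{9}$)
$\left(k{\left(x{\left(-3 \right)},4 \right)} - 78\right)^{2} = \left(- \frac{4 \left(6 - \frac{4}{9}\right)}{9} - 78\right)^{2} = \left(\left(- \frac{4}{9}\right) \frac{50}{9} - 78\right)^{2} = \left(- \frac{200}{81} - 78\right)^{2} = \left(- \frac{6518}{81}\right)^{2} = \frac{42484324}{6561}$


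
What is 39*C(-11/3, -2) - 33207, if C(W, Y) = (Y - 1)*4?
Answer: -33675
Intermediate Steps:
C(W, Y) = -4 + 4*Y (C(W, Y) = (-1 + Y)*4 = -4 + 4*Y)
39*C(-11/3, -2) - 33207 = 39*(-4 + 4*(-2)) - 33207 = 39*(-4 - 8) - 33207 = 39*(-12) - 33207 = -468 - 33207 = -33675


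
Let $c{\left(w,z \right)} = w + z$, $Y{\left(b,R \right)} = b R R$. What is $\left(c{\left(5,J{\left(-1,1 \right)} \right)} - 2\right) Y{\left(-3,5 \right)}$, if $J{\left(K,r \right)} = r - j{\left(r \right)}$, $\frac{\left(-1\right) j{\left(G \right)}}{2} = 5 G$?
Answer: $-1050$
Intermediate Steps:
$j{\left(G \right)} = - 10 G$ ($j{\left(G \right)} = - 2 \cdot 5 G = - 10 G$)
$Y{\left(b,R \right)} = b R^{2}$ ($Y{\left(b,R \right)} = R b R = b R^{2}$)
$J{\left(K,r \right)} = 11 r$ ($J{\left(K,r \right)} = r - - 10 r = r + 10 r = 11 r$)
$\left(c{\left(5,J{\left(-1,1 \right)} \right)} - 2\right) Y{\left(-3,5 \right)} = \left(\left(5 + 11 \cdot 1\right) - 2\right) \left(- 3 \cdot 5^{2}\right) = \left(\left(5 + 11\right) - 2\right) \left(\left(-3\right) 25\right) = \left(16 - 2\right) \left(-75\right) = 14 \left(-75\right) = -1050$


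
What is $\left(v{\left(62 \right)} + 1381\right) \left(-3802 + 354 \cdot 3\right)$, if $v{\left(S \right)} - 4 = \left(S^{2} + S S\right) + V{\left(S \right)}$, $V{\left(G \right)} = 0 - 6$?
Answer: $-24843580$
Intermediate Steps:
$V{\left(G \right)} = -6$ ($V{\left(G \right)} = 0 - 6 = -6$)
$v{\left(S \right)} = -2 + 2 S^{2}$ ($v{\left(S \right)} = 4 - \left(6 - S^{2} - S S\right) = 4 + \left(\left(S^{2} + S^{2}\right) - 6\right) = 4 + \left(2 S^{2} - 6\right) = 4 + \left(-6 + 2 S^{2}\right) = -2 + 2 S^{2}$)
$\left(v{\left(62 \right)} + 1381\right) \left(-3802 + 354 \cdot 3\right) = \left(\left(-2 + 2 \cdot 62^{2}\right) + 1381\right) \left(-3802 + 354 \cdot 3\right) = \left(\left(-2 + 2 \cdot 3844\right) + 1381\right) \left(-3802 + 1062\right) = \left(\left(-2 + 7688\right) + 1381\right) \left(-2740\right) = \left(7686 + 1381\right) \left(-2740\right) = 9067 \left(-2740\right) = -24843580$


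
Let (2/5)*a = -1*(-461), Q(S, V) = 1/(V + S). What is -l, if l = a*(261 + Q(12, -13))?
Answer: -299650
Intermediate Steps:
Q(S, V) = 1/(S + V)
a = 2305/2 (a = 5*(-1*(-461))/2 = (5/2)*461 = 2305/2 ≈ 1152.5)
l = 299650 (l = 2305*(261 + 1/(12 - 13))/2 = 2305*(261 + 1/(-1))/2 = 2305*(261 - 1)/2 = (2305/2)*260 = 299650)
-l = -1*299650 = -299650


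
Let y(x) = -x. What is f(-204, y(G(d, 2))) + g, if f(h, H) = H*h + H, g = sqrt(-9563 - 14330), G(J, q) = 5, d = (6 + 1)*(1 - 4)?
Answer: 1015 + I*sqrt(23893) ≈ 1015.0 + 154.57*I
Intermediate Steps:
d = -21 (d = 7*(-3) = -21)
g = I*sqrt(23893) (g = sqrt(-23893) = I*sqrt(23893) ≈ 154.57*I)
f(h, H) = H + H*h
f(-204, y(G(d, 2))) + g = (-1*5)*(1 - 204) + I*sqrt(23893) = -5*(-203) + I*sqrt(23893) = 1015 + I*sqrt(23893)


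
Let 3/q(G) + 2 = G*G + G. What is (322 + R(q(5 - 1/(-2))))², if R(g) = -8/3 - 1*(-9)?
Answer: 970225/9 ≈ 1.0780e+5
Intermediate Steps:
q(G) = 3/(-2 + G + G²) (q(G) = 3/(-2 + (G*G + G)) = 3/(-2 + (G² + G)) = 3/(-2 + (G + G²)) = 3/(-2 + G + G²))
R(g) = 19/3 (R(g) = -8*⅓ + 9 = -8/3 + 9 = 19/3)
(322 + R(q(5 - 1/(-2))))² = (322 + 19/3)² = (985/3)² = 970225/9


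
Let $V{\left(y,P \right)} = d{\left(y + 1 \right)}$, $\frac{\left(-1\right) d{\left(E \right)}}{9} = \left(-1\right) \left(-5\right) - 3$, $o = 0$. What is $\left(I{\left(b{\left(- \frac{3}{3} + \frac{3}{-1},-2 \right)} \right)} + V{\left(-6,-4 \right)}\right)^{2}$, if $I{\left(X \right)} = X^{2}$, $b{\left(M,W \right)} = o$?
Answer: $324$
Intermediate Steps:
$b{\left(M,W \right)} = 0$
$d{\left(E \right)} = -18$ ($d{\left(E \right)} = - 9 \left(\left(-1\right) \left(-5\right) - 3\right) = - 9 \left(5 - 3\right) = \left(-9\right) 2 = -18$)
$V{\left(y,P \right)} = -18$
$\left(I{\left(b{\left(- \frac{3}{3} + \frac{3}{-1},-2 \right)} \right)} + V{\left(-6,-4 \right)}\right)^{2} = \left(0^{2} - 18\right)^{2} = \left(0 - 18\right)^{2} = \left(-18\right)^{2} = 324$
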